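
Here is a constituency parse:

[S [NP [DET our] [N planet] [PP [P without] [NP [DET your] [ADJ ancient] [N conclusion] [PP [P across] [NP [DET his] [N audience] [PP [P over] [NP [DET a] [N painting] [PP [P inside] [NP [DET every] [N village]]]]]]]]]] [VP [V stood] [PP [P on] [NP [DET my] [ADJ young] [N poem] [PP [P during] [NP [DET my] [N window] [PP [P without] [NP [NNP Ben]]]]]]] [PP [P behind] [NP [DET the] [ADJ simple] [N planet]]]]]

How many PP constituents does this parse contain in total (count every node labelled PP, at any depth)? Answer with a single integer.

8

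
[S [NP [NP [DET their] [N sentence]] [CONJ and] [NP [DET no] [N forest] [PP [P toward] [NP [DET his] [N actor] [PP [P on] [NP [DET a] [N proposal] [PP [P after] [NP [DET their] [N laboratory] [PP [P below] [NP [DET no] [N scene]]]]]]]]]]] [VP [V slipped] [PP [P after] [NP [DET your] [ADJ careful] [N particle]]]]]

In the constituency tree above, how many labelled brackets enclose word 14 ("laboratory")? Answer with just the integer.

10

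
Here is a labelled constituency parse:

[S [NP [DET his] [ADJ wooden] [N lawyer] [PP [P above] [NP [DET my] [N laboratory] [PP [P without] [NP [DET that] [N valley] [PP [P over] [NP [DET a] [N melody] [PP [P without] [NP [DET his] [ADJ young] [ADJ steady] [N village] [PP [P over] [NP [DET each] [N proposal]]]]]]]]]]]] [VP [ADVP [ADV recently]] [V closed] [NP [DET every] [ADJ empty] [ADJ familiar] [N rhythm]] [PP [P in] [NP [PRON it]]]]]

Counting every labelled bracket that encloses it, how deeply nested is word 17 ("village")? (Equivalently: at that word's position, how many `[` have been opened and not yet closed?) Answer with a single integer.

Path from the root down to the word: S → NP → PP → NP → PP → NP → PP → NP → PP → NP → N. That is 11 enclosing brackets.

11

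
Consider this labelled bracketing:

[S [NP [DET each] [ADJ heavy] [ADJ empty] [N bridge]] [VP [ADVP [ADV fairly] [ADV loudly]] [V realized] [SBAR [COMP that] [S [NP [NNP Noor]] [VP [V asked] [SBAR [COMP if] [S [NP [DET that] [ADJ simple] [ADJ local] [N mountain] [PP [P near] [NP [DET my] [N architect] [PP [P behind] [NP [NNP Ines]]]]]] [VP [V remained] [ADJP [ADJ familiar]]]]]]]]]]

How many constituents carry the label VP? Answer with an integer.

The VP constituents are: [VP fairly loudly realized that Noor asked if that simple local mountain near my architect behind Ines remained familiar]; [VP asked if that simple local mountain near my architect behind Ines remained familiar]; [VP remained familiar]. Total: 3.

3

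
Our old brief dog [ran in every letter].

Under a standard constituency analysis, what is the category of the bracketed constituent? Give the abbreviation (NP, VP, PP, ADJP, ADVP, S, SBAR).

The bracketed span "ran in every letter" is headed by "ran", making it a verb phrase (VP).

VP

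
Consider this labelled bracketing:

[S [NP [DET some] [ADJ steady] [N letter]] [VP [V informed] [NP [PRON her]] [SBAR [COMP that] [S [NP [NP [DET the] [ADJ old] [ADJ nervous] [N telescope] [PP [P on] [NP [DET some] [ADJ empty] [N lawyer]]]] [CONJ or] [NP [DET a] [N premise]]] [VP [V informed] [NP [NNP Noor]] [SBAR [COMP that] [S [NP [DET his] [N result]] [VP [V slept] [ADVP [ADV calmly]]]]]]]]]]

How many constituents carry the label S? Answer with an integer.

3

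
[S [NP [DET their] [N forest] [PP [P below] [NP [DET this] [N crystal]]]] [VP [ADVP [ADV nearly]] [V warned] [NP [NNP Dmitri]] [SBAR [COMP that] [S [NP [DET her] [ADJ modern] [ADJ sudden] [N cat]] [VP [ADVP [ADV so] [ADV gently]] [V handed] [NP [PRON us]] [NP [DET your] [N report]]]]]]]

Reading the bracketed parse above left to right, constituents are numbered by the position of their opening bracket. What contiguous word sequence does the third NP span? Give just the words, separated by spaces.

In left-to-right order the NP constituents are "their forest below this crystal"; "this crystal"; "Dmitri"; "her modern sudden cat"; "us"; "your report". Number 3 is "Dmitri".

Dmitri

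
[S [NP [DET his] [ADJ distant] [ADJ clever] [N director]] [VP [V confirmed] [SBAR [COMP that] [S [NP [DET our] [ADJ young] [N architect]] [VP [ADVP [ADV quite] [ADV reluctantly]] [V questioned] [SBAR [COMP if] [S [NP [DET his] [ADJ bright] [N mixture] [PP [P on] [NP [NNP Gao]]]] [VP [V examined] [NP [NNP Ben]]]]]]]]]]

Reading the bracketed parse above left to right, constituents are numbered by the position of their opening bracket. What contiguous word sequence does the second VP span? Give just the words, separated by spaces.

The VP opening brackets appear, in order, over: "confirmed that our young architect quite reluctantly questioned if his bright mixture on Gao examined Ben"; "quite reluctantly questioned if his bright mixture on Gao examined Ben"; "examined Ben". The second one spans "quite reluctantly questioned if his bright mixture on Gao examined Ben".

quite reluctantly questioned if his bright mixture on Gao examined Ben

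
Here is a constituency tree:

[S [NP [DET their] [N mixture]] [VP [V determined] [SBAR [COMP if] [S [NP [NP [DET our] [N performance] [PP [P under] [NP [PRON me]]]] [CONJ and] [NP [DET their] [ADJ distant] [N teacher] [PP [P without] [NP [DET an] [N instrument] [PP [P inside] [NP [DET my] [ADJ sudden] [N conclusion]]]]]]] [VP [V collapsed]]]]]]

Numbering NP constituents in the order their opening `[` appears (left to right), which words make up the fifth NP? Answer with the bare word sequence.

their distant teacher without an instrument inside my sudden conclusion

In left-to-right order the NP constituents are "their mixture"; "our performance under me and their distant teacher without an instrument inside my sudden conclusion"; "our performance under me"; "me"; "their distant teacher without an instrument inside my sudden conclusion"; "an instrument inside my sudden conclusion"; "my sudden conclusion". Number 5 is "their distant teacher without an instrument inside my sudden conclusion".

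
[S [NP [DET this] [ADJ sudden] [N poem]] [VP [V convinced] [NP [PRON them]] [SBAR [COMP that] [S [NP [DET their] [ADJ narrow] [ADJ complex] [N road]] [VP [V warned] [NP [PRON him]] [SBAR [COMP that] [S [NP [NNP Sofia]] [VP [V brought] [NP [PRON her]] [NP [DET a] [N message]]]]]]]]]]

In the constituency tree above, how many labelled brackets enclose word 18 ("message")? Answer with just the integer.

The word sits inside N, which is inside NP, inside VP, inside S, inside SBAR, inside VP, inside S, inside SBAR, inside VP, inside S — 10 brackets in all.

10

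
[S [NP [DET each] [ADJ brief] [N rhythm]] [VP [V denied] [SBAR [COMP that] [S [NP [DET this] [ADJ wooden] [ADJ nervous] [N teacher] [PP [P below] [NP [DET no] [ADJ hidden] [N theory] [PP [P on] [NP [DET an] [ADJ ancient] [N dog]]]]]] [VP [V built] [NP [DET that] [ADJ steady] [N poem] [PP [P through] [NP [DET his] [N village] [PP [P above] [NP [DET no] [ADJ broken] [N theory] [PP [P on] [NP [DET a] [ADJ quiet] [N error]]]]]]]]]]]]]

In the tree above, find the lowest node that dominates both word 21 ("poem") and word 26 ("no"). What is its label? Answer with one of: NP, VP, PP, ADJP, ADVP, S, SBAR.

NP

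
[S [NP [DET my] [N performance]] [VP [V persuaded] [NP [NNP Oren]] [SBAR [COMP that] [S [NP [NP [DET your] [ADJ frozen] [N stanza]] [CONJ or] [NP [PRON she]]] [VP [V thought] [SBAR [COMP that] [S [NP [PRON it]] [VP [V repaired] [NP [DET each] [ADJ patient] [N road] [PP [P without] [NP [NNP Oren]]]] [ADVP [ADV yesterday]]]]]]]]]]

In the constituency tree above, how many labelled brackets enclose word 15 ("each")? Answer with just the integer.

10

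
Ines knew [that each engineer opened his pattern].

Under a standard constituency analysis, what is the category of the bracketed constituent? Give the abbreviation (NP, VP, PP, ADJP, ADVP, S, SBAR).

SBAR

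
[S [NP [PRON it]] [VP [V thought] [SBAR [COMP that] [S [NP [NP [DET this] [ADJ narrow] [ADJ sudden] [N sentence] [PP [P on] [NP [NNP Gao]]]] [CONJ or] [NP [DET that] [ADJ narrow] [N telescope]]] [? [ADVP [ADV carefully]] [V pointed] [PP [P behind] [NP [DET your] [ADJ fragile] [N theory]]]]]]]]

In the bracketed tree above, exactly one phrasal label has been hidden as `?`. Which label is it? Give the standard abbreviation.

VP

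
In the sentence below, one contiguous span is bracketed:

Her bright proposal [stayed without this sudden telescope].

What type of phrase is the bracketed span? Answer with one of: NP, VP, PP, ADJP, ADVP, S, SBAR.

VP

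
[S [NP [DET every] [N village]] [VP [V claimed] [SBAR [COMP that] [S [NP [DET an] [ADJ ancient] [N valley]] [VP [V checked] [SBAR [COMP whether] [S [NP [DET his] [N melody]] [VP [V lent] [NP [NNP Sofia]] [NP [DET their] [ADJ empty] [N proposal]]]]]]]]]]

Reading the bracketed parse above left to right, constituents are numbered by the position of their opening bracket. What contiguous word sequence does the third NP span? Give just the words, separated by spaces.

his melody

The NP opening brackets appear, in order, over: "every village"; "an ancient valley"; "his melody"; "Sofia"; "their empty proposal". The third one spans "his melody".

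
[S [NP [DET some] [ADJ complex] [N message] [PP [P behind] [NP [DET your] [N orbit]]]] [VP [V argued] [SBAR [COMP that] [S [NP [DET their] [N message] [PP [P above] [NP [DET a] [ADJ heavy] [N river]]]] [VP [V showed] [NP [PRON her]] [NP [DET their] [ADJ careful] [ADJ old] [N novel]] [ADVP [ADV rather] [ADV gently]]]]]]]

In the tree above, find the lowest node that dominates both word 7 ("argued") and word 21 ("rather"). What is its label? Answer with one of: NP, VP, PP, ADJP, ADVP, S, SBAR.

VP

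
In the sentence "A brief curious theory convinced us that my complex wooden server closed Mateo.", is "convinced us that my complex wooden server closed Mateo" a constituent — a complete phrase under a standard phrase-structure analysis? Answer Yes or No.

Yes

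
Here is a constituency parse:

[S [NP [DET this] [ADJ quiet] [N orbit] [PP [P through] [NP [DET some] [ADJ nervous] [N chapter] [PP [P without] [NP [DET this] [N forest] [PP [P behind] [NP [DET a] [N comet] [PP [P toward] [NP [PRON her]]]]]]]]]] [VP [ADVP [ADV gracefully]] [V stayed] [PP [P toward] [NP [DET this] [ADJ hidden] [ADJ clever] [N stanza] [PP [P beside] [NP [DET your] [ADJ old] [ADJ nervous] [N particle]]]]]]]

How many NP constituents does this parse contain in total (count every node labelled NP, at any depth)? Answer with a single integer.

7

Scanning left to right, an opening `[NP` appears at word positions 1, 5, 9, 12, 15, 19, 24 — 7 in total.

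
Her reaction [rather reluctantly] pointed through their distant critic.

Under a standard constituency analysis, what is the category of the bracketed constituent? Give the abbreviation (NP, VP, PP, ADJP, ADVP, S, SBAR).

"reluctantly" is the head of the bracketed span, so the span is an adverb phrase: ADVP.

ADVP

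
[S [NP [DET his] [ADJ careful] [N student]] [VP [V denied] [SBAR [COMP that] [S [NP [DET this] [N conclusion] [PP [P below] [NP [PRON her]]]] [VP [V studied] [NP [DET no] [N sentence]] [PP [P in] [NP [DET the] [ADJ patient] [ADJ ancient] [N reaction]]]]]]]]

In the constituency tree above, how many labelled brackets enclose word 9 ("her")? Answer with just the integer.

8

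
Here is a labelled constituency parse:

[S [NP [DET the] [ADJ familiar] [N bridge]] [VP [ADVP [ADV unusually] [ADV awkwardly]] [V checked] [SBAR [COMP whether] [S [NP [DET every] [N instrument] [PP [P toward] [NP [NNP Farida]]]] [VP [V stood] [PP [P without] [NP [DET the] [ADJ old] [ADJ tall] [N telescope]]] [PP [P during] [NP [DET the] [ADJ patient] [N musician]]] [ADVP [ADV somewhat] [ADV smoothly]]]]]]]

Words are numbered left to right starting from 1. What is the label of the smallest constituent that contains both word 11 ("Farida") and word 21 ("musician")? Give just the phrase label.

S

Word 11 lies under S → VP → SBAR → S → NP → PP → NP → NNP; word 21 lies under S → VP → SBAR → S → VP → PP → NP → N. The lowest shared node is the S.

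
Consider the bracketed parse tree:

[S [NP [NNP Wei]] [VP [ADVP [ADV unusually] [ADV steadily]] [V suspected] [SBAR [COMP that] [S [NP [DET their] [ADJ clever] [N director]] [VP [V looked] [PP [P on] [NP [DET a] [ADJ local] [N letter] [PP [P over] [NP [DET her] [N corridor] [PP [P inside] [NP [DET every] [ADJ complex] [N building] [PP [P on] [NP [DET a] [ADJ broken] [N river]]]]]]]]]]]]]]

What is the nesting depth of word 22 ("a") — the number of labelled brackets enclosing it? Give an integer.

Path from the root down to the word: S → VP → SBAR → S → VP → PP → NP → PP → NP → PP → NP → PP → NP → DET. That is 14 enclosing brackets.

14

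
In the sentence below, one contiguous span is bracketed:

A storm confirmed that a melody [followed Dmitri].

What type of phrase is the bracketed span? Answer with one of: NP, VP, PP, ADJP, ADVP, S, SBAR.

VP

The bracketed span "followed Dmitri" is headed by "followed", making it a verb phrase (VP).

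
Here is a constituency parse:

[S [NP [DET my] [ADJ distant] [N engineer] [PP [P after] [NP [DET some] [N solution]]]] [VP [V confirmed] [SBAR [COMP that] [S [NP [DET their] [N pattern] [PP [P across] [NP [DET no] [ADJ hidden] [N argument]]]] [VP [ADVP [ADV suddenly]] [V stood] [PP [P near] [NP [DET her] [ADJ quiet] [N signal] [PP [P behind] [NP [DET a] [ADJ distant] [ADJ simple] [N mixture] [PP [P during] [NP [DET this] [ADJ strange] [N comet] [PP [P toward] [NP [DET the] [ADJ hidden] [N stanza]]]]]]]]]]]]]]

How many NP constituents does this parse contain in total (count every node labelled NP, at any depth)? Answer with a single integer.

8

Scanning left to right, an opening `[NP` appears at word positions 1, 5, 9, 12, 18, 22, 27, 31 — 8 in total.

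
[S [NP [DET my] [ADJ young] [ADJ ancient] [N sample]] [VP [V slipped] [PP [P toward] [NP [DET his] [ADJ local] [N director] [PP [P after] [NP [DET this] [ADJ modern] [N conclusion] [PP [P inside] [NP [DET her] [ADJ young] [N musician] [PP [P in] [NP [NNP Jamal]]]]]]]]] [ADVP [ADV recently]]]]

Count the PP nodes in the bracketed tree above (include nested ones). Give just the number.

4

Listing each PP by its span: [PP toward his local director after this modern conclusion inside her young musician in Jamal]; [PP after this modern conclusion inside her young musician in Jamal]; [PP inside her young musician in Jamal]; [PP in Jamal] — that makes 4.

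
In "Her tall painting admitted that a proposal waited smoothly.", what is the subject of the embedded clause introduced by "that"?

a proposal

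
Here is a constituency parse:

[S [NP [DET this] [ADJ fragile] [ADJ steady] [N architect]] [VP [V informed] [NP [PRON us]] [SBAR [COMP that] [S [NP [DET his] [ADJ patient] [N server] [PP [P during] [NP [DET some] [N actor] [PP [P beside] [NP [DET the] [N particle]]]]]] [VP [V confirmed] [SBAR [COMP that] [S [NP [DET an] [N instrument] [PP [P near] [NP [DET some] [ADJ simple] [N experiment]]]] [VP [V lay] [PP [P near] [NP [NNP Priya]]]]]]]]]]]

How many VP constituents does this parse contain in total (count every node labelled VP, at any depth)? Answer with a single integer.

The VP constituents are: [VP informed us that his patient server during some actor beside the particle confirmed that an instrument near some simple experiment lay near Priya]; [VP confirmed that an instrument near some simple experiment lay near Priya]; [VP lay near Priya]. Total: 3.

3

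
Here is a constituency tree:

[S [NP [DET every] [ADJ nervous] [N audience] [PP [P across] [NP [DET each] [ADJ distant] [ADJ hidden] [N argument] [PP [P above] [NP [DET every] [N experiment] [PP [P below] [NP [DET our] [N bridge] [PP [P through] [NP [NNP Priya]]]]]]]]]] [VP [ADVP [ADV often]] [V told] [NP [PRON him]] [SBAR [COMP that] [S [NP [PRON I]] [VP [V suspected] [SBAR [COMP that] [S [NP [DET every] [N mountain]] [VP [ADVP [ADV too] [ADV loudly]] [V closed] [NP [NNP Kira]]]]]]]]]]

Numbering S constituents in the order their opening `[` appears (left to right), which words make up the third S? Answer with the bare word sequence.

every mountain too loudly closed Kira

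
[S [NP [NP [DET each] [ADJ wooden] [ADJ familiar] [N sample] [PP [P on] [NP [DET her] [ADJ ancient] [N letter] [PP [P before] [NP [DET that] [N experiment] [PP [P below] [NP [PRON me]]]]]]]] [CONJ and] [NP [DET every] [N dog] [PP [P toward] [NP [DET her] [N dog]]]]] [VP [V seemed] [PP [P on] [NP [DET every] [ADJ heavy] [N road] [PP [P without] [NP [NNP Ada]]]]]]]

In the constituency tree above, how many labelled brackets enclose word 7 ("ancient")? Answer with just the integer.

6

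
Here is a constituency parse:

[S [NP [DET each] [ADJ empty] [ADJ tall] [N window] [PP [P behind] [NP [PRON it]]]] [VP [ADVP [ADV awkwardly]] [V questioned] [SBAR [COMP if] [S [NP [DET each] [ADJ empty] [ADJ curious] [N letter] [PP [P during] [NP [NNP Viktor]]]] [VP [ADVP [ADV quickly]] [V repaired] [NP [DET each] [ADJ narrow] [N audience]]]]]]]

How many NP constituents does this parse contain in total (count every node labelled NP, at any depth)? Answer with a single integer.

5

Scanning left to right, an opening `[NP` appears at word positions 1, 6, 10, 15, 18 — 5 in total.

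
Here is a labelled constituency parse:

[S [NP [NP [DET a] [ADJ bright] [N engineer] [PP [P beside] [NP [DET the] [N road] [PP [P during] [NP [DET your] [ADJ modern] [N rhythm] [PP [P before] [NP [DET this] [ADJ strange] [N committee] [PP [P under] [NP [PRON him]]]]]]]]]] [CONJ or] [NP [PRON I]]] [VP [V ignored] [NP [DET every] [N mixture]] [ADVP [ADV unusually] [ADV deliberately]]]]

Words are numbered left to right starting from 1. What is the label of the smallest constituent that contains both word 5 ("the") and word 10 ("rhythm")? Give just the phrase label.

Word 5 lies under S → NP → NP → PP → NP → DET; word 10 lies under S → NP → NP → PP → NP → PP → NP → N. The lowest shared node is the NP.

NP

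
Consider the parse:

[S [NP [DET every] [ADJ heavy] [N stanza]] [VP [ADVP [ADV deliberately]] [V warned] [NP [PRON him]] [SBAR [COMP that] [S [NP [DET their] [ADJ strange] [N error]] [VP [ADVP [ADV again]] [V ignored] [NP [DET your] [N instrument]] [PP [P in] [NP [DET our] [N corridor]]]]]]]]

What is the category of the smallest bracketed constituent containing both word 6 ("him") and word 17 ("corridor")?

VP

Word 6 lies under S → VP → NP → PRON; word 17 lies under S → VP → SBAR → S → VP → PP → NP → N. The lowest shared node is the VP.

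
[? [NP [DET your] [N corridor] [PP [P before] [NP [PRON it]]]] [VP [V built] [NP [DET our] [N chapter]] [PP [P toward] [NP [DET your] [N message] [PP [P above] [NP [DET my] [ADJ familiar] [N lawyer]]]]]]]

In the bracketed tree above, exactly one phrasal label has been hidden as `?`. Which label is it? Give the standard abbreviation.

S

The `?` node immediately contains: NP, VP. That is the internal structure of a clause, so the label is S.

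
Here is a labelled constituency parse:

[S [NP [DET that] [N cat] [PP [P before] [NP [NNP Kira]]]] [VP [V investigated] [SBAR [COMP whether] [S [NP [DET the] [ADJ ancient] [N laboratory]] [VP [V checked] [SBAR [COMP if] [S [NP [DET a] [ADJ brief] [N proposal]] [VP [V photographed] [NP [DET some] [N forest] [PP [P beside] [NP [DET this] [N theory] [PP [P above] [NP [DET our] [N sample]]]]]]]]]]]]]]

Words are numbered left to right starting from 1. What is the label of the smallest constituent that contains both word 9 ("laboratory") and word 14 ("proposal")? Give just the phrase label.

S

The smallest bracket enclosing both words is [S the ancient laboratory checked if a brief proposal photographed some forest beside this theory above our sample], so the label is S.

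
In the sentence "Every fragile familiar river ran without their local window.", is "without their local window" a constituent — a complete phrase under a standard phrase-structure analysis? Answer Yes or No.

These words form the whole prepositional phrase headed by "without", so yes — one constituent.

Yes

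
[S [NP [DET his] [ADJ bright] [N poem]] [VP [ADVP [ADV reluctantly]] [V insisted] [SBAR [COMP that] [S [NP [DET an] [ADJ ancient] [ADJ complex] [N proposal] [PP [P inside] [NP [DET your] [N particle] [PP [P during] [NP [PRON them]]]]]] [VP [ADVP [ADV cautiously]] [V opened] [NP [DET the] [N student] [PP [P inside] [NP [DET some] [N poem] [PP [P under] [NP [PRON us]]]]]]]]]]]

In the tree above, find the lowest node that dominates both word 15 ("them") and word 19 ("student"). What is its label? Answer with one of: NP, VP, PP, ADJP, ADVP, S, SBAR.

Word 15 lies under S → VP → SBAR → S → NP → PP → NP → PP → NP → PRON; word 19 lies under S → VP → SBAR → S → VP → NP → N. The lowest shared node is the S.

S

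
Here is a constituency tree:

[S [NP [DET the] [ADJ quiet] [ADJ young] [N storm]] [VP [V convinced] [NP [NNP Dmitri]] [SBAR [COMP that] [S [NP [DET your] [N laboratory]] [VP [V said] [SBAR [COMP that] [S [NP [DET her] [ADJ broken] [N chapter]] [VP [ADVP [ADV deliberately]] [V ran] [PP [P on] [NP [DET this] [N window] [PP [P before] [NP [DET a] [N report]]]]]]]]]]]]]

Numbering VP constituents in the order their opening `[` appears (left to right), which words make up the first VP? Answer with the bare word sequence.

convinced Dmitri that your laboratory said that her broken chapter deliberately ran on this window before a report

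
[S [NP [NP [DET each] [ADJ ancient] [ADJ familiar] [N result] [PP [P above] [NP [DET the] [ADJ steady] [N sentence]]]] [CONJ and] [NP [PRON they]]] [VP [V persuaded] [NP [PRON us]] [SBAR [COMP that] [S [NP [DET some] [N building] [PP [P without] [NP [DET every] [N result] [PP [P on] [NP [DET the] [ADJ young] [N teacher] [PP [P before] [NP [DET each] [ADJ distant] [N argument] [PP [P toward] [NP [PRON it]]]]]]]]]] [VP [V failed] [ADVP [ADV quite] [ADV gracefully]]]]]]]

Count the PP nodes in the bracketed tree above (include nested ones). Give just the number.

5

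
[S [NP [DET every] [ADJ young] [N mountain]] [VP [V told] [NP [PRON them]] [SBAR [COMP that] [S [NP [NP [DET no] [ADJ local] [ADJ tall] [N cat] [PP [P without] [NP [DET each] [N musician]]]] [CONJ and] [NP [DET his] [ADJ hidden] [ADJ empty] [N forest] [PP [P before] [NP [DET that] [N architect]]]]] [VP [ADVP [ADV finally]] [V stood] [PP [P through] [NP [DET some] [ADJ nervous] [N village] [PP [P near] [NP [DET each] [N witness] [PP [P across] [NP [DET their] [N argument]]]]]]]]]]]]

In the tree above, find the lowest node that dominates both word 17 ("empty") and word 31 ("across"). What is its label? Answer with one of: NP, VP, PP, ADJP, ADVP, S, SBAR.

S

Both words fall inside [S no local tall cat without each musician and his hidden empty forest before that architect finally stood through some nervous village near each witness across their argument] (words 7–33), and no smaller constituent contains them both. Label: S.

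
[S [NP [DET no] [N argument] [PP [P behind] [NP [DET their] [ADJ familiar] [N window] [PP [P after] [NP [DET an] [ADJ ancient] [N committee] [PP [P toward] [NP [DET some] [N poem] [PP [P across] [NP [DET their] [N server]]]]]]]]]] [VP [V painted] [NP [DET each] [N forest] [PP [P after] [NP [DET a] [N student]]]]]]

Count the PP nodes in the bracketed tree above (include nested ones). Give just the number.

5

Scanning left to right, an opening `[PP` appears at word positions 3, 7, 11, 14, 20 — 5 in total.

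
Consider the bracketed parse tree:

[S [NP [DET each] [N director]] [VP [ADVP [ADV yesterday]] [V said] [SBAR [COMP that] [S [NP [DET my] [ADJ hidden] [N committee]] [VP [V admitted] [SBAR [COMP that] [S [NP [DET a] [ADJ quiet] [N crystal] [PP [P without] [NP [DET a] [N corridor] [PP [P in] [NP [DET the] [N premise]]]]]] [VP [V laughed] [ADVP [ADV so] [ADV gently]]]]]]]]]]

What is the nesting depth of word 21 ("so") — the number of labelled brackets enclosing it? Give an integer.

10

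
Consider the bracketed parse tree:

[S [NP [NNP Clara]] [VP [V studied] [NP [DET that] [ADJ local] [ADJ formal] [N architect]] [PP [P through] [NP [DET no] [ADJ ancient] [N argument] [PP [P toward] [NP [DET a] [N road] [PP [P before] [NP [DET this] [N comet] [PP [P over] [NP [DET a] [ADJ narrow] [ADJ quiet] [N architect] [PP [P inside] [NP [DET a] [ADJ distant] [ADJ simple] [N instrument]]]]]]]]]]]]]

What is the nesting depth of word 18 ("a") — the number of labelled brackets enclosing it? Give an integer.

Path from the root down to the word: S → VP → PP → NP → PP → NP → PP → NP → PP → NP → DET. That is 11 enclosing brackets.

11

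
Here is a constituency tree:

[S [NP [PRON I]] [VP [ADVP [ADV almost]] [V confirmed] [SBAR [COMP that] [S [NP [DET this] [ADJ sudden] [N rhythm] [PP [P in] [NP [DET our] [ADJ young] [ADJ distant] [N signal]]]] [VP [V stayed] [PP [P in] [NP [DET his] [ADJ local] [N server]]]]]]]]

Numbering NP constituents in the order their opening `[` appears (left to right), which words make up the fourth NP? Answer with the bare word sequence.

his local server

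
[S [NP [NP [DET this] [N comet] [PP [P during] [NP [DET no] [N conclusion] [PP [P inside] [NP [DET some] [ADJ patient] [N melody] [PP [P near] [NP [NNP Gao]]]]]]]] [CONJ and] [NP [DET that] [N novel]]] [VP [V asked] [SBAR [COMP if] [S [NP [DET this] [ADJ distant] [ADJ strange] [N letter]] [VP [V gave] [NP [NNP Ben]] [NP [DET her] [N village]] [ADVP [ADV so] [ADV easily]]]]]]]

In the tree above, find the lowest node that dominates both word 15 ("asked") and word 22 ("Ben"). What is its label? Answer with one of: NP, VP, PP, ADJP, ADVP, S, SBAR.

Word 15 lies under S → VP → V; word 22 lies under S → VP → SBAR → S → VP → NP → NNP. The lowest shared node is the VP.

VP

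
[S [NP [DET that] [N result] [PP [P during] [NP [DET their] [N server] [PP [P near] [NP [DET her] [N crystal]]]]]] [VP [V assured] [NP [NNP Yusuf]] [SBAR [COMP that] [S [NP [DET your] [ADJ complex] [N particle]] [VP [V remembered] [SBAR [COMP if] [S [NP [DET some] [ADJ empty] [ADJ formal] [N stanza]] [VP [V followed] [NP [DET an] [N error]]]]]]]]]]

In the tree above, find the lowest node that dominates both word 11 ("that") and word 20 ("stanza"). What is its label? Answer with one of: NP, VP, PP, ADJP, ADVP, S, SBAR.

SBAR

Both words fall inside [SBAR that your complex particle remembered if some empty formal stanza followed an error] (words 11–23), and no smaller constituent contains them both. Label: SBAR.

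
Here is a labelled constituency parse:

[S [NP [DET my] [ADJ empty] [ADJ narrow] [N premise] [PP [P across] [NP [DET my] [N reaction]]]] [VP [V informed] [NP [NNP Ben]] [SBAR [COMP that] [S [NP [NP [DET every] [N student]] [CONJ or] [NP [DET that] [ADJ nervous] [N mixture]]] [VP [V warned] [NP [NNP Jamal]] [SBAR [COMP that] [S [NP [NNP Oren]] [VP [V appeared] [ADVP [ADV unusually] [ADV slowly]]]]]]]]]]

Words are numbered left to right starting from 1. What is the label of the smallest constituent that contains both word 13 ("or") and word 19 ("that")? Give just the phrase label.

S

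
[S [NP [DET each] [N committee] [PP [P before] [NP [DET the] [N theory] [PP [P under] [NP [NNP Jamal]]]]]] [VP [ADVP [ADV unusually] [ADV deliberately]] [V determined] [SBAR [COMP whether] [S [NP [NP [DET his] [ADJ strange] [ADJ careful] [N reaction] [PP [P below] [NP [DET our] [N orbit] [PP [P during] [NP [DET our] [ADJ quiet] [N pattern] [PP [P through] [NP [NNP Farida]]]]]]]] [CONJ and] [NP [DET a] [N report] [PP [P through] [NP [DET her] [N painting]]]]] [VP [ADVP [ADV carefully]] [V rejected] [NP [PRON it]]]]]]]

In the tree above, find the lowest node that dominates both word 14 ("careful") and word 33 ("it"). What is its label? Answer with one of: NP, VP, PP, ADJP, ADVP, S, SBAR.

Both words fall inside [S his strange careful reaction below our orbit during our quiet pattern through Farida and a report through her painting carefully rejected it] (words 12–33), and no smaller constituent contains them both. Label: S.

S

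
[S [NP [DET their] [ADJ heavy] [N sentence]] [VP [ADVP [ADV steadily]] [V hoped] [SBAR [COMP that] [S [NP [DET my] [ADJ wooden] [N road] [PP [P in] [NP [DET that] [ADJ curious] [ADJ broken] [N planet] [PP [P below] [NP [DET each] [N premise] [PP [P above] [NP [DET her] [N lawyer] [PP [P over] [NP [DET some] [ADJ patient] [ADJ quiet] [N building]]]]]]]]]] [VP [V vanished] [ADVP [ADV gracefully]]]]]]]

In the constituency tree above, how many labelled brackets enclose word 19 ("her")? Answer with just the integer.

12

The word sits inside DET, which is inside NP, inside PP, inside NP, inside PP, inside NP, inside PP, inside NP, inside S, inside SBAR, inside VP, inside S — 12 brackets in all.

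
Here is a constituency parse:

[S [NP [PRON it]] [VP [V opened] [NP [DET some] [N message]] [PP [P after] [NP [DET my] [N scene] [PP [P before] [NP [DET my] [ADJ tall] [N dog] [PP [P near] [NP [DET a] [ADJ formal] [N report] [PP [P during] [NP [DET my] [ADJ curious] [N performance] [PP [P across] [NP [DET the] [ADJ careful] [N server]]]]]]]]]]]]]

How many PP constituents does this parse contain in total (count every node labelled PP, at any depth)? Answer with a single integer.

The PP constituents are: [PP after my scene before my tall dog near a formal report during my curious performance across the careful server]; [PP before my tall dog near a formal report during my curious performance across the careful server]; [PP near a formal report during my curious performance across the careful server]; [PP during my curious performance across the careful server]; [PP across the careful server]. Total: 5.

5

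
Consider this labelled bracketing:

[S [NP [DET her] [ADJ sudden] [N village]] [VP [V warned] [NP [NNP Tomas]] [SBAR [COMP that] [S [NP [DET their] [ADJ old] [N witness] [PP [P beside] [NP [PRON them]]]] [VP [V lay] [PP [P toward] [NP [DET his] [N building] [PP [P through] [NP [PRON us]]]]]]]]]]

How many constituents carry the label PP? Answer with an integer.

3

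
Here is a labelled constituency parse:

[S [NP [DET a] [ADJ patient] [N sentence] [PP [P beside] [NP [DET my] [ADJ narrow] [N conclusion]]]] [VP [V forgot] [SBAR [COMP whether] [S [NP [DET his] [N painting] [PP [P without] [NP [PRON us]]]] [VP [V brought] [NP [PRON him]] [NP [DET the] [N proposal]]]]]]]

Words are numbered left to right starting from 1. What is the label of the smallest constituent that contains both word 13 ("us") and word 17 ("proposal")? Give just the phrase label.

The smallest bracket enclosing both words is [S his painting without us brought him the proposal], so the label is S.

S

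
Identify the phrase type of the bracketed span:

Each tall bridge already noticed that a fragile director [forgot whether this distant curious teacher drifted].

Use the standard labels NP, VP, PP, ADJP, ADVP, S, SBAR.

VP

The span is built around the verb "forgot" — a verb phrase (VP).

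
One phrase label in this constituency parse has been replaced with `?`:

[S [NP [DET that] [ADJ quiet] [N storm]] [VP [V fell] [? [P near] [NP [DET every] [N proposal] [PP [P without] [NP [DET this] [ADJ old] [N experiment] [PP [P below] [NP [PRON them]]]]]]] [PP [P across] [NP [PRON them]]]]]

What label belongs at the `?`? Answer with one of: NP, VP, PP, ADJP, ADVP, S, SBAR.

The `?` node immediately contains: P 'near', NP. That is the internal structure of a prepositional phrase, so the label is PP.

PP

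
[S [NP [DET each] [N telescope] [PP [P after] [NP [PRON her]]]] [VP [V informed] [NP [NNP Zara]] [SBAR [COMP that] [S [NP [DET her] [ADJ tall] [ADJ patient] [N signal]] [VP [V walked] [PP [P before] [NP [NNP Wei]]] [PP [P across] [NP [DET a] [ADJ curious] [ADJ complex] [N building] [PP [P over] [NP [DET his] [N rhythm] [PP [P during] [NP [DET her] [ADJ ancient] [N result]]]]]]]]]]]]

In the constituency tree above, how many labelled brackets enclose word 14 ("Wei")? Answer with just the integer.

8

The word sits inside NNP, which is inside NP, inside PP, inside VP, inside S, inside SBAR, inside VP, inside S — 8 brackets in all.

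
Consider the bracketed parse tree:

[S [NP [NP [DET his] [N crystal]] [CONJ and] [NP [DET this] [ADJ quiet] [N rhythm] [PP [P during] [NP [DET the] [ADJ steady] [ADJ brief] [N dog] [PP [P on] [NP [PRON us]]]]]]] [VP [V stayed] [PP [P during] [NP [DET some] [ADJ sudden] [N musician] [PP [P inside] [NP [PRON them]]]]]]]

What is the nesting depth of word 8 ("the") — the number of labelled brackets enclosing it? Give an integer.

6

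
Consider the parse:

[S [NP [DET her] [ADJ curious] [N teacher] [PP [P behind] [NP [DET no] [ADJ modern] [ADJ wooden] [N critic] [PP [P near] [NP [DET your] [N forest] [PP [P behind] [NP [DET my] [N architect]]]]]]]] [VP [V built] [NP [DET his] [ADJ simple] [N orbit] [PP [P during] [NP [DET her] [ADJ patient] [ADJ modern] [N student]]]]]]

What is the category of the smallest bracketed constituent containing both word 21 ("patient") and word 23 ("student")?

NP

The smallest bracket enclosing both words is [NP her patient modern student], so the label is NP.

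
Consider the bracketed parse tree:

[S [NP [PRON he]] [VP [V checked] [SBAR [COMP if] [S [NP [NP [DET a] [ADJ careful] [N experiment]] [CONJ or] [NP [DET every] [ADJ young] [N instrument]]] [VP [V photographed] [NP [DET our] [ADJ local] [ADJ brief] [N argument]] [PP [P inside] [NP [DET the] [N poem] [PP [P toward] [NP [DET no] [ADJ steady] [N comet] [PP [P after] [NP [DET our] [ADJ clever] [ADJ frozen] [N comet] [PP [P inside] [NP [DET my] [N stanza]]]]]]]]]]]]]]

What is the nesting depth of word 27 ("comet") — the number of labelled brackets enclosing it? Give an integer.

The word sits inside N, which is inside NP, inside PP, inside NP, inside PP, inside NP, inside PP, inside VP, inside S, inside SBAR, inside VP, inside S — 12 brackets in all.

12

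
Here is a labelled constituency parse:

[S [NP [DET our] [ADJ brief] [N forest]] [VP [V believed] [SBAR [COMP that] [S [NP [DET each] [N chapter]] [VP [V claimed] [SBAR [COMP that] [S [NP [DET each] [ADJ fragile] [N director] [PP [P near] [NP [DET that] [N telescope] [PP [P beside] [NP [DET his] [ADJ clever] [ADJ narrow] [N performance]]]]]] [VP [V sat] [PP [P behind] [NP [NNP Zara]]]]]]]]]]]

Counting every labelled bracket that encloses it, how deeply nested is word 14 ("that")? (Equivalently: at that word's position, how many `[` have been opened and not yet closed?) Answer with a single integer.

11

Path from the root down to the word: S → VP → SBAR → S → VP → SBAR → S → NP → PP → NP → DET. That is 11 enclosing brackets.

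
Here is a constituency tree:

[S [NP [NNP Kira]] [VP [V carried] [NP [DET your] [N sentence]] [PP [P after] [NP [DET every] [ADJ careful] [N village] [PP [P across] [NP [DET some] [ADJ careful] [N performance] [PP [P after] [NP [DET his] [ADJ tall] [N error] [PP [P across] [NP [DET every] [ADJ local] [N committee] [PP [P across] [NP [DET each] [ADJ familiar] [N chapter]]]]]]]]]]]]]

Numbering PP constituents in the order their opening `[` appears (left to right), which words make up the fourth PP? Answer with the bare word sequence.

In left-to-right order the PP constituents are "after every careful village across some careful performance after his tall error across every local committee across each familiar chapter"; "across some careful performance after his tall error across every local committee across each familiar chapter"; "after his tall error across every local committee across each familiar chapter"; "across every local committee across each familiar chapter"; "across each familiar chapter". Number 4 is "across every local committee across each familiar chapter".

across every local committee across each familiar chapter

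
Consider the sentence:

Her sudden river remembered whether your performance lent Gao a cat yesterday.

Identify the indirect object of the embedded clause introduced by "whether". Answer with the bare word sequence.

Within the embedded clause introduced by "whether", the indirect object of "lent" is "Gao".

Gao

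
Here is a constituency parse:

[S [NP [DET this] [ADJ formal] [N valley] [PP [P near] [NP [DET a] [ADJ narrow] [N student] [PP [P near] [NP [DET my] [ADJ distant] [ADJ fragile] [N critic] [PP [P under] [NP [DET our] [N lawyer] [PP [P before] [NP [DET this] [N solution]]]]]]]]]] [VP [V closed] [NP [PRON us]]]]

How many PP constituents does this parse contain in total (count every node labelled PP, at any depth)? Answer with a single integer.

4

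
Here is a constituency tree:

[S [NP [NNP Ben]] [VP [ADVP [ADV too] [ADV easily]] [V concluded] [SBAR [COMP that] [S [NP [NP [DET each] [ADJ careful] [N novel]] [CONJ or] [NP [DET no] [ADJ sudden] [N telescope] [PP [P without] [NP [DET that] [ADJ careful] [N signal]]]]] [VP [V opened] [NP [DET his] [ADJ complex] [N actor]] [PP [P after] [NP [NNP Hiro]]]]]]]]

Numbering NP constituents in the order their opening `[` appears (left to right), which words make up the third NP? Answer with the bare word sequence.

Opening `[NP` markers occur at word positions 1, 6, 6, 10, 14, 18, 22; the third of these opens the constituent [NP each careful novel].

each careful novel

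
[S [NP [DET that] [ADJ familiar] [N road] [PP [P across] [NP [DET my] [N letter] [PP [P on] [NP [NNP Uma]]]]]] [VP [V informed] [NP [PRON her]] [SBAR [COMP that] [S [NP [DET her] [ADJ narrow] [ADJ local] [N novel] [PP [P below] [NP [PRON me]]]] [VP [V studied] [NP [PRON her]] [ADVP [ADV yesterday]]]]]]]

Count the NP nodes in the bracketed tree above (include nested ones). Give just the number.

7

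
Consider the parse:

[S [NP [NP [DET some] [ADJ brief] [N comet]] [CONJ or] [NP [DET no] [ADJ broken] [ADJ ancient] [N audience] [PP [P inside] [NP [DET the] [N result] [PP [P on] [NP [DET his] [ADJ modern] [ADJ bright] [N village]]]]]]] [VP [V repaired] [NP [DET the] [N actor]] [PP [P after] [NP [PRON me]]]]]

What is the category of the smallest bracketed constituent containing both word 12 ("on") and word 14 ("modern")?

Both words fall inside [PP on his modern bright village] (words 12–16), and no smaller constituent contains them both. Label: PP.

PP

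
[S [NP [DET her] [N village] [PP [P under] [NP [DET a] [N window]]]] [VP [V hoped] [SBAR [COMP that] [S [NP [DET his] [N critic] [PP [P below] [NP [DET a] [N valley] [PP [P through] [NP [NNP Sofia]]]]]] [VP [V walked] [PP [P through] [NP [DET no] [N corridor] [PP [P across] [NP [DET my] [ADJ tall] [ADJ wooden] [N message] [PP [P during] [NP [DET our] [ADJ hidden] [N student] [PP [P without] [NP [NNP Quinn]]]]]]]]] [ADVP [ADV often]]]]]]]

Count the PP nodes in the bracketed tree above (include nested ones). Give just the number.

Scanning left to right, an opening `[PP` appears at word positions 3, 10, 13, 16, 19, 24, 28 — 7 in total.

7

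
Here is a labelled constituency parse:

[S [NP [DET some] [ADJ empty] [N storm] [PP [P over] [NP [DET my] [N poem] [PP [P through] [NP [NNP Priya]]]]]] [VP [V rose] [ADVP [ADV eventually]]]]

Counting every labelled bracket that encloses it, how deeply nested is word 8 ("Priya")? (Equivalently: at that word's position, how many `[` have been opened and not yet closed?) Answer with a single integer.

Counting open brackets not yet closed at "Priya": [S [NP [PP [NP [PP [NP [NNP = 7.

7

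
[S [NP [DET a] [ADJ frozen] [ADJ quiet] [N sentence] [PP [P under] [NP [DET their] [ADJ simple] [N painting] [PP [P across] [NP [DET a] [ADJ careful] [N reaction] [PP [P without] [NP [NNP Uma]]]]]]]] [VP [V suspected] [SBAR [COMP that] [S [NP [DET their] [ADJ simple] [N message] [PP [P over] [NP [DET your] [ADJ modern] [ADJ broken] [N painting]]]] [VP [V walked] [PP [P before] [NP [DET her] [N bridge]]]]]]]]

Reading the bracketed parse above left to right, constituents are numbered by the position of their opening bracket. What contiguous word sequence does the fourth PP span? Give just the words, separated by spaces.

over your modern broken painting

Opening `[PP` markers occur at word positions 5, 9, 13, 20, 26; the fourth of these opens the constituent [PP over your modern broken painting].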